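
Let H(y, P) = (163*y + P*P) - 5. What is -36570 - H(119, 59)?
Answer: -59443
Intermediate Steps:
H(y, P) = -5 + P² + 163*y (H(y, P) = (163*y + P²) - 5 = (P² + 163*y) - 5 = -5 + P² + 163*y)
-36570 - H(119, 59) = -36570 - (-5 + 59² + 163*119) = -36570 - (-5 + 3481 + 19397) = -36570 - 1*22873 = -36570 - 22873 = -59443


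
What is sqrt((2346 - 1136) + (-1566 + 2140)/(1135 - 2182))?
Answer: 2*sqrt(331452978)/1047 ≈ 34.777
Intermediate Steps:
sqrt((2346 - 1136) + (-1566 + 2140)/(1135 - 2182)) = sqrt(1210 + 574/(-1047)) = sqrt(1210 + 574*(-1/1047)) = sqrt(1210 - 574/1047) = sqrt(1266296/1047) = 2*sqrt(331452978)/1047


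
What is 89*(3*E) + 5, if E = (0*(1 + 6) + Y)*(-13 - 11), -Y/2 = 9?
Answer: 115349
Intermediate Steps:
Y = -18 (Y = -2*9 = -18)
E = 432 (E = (0*(1 + 6) - 18)*(-13 - 11) = (0*7 - 18)*(-24) = (0 - 18)*(-24) = -18*(-24) = 432)
89*(3*E) + 5 = 89*(3*432) + 5 = 89*1296 + 5 = 115344 + 5 = 115349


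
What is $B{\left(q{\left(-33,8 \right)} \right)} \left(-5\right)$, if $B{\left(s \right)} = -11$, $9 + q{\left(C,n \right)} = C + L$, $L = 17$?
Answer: $55$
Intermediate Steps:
$q{\left(C,n \right)} = 8 + C$ ($q{\left(C,n \right)} = -9 + \left(C + 17\right) = -9 + \left(17 + C\right) = 8 + C$)
$B{\left(q{\left(-33,8 \right)} \right)} \left(-5\right) = \left(-11\right) \left(-5\right) = 55$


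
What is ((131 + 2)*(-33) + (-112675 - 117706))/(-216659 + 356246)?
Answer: -13810/8211 ≈ -1.6819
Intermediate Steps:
((131 + 2)*(-33) + (-112675 - 117706))/(-216659 + 356246) = (133*(-33) - 230381)/139587 = (-4389 - 230381)*(1/139587) = -234770*1/139587 = -13810/8211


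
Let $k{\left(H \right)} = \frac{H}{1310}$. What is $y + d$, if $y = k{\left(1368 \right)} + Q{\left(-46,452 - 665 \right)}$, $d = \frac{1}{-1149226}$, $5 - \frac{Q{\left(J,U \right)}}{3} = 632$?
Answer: $- \frac{1415123569501}{752743030} \approx -1880.0$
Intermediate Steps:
$Q{\left(J,U \right)} = -1881$ ($Q{\left(J,U \right)} = 15 - 1896 = -1881$)
$k{\left(H \right)} = \frac{H}{1310}$ ($k{\left(H \right)} = H \frac{1}{1310} = \frac{H}{1310}$)
$d = - \frac{1}{1149226} \approx -8.7015 \cdot 10^{-7}$
$y = - \frac{1231371}{655}$ ($y = \frac{1}{1310} \cdot 1368 - 1881 = \frac{684}{655} - 1881 = - \frac{1231371}{655} \approx -1880.0$)
$y + d = - \frac{1231371}{655} - \frac{1}{1149226} = - \frac{1415123569501}{752743030}$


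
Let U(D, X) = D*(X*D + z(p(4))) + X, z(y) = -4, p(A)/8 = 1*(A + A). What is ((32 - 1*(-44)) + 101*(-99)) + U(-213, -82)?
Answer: -3729411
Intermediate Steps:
p(A) = 16*A (p(A) = 8*(1*(A + A)) = 8*(1*(2*A)) = 8*(2*A) = 16*A)
U(D, X) = X + D*(-4 + D*X) (U(D, X) = D*(X*D - 4) + X = D*(D*X - 4) + X = D*(-4 + D*X) + X = X + D*(-4 + D*X))
((32 - 1*(-44)) + 101*(-99)) + U(-213, -82) = ((32 - 1*(-44)) + 101*(-99)) + (-82 - 4*(-213) - 82*(-213)**2) = ((32 + 44) - 9999) + (-82 + 852 - 82*45369) = (76 - 9999) + (-82 + 852 - 3720258) = -9923 - 3719488 = -3729411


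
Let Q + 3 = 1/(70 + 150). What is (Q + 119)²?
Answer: 651321441/48400 ≈ 13457.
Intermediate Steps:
Q = -659/220 (Q = -3 + 1/(70 + 150) = -3 + 1/220 = -659/220 ≈ -2.9955)
(Q + 119)² = (-659/220 + 119)² = (25521/220)² = 651321441/48400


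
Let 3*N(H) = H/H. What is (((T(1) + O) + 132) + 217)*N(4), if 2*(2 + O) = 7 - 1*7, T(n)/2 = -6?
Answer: 335/3 ≈ 111.67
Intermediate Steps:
N(H) = ⅓ (N(H) = (H/H)/3 = (⅓)*1 = ⅓)
T(n) = -12 (T(n) = 2*(-6) = -12)
O = -2 (O = -2 + (7 - 1*7)/2 = -2 + (7 - 7)/2 = -2 + (½)*0 = -2 + 0 = -2)
(((T(1) + O) + 132) + 217)*N(4) = (((-12 - 2) + 132) + 217)*(⅓) = ((-14 + 132) + 217)*(⅓) = (118 + 217)*(⅓) = 335*(⅓) = 335/3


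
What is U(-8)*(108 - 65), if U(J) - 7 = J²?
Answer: 3053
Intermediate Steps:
U(J) = 7 + J²
U(-8)*(108 - 65) = (7 + (-8)²)*(108 - 65) = (7 + 64)*43 = 71*43 = 3053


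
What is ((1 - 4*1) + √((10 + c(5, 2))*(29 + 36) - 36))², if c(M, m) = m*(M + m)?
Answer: 1533 - 12*√381 ≈ 1298.8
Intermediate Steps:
((1 - 4*1) + √((10 + c(5, 2))*(29 + 36) - 36))² = ((1 - 4*1) + √((10 + 2*(5 + 2))*(29 + 36) - 36))² = ((1 - 4) + √((10 + 2*7)*65 - 36))² = (-3 + √((10 + 14)*65 - 36))² = (-3 + √(24*65 - 36))² = (-3 + √(1560 - 36))² = (-3 + √1524)² = (-3 + 2*√381)²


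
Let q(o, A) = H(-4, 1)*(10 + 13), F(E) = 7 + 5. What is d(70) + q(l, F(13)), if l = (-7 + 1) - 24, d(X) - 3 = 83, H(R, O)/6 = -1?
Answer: -52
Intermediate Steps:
H(R, O) = -6 (H(R, O) = 6*(-1) = -6)
F(E) = 12
d(X) = 86 (d(X) = 3 + 83 = 86)
l = -30 (l = -6 - 24 = -30)
q(o, A) = -138 (q(o, A) = -6*(10 + 13) = -6*23 = -138)
d(70) + q(l, F(13)) = 86 - 138 = -52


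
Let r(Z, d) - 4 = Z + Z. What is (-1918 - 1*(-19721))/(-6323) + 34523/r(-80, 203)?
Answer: -221066197/986388 ≈ -224.12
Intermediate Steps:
r(Z, d) = 4 + 2*Z (r(Z, d) = 4 + (Z + Z) = 4 + 2*Z)
(-1918 - 1*(-19721))/(-6323) + 34523/r(-80, 203) = (-1918 - 1*(-19721))/(-6323) + 34523/(4 + 2*(-80)) = (-1918 + 19721)*(-1/6323) + 34523/(4 - 160) = 17803*(-1/6323) + 34523/(-156) = -17803/6323 + 34523*(-1/156) = -17803/6323 - 34523/156 = -221066197/986388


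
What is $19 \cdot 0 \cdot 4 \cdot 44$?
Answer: $0$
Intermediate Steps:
$19 \cdot 0 \cdot 4 \cdot 44 = 19 \cdot 0 \cdot 44 = 0 \cdot 44 = 0$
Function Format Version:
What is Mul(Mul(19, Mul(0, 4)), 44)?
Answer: 0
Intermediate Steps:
Mul(Mul(19, Mul(0, 4)), 44) = Mul(Mul(19, 0), 44) = Mul(0, 44) = 0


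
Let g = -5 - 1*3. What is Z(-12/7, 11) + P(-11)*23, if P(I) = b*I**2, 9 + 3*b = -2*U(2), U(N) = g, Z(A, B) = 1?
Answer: 19484/3 ≈ 6494.7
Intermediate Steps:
g = -8 (g = -5 - 3 = -8)
U(N) = -8
b = 7/3 (b = -3 + (-2*(-8))/3 = -3 + (1/3)*16 = -3 + 16/3 = 7/3 ≈ 2.3333)
P(I) = 7*I**2/3
Z(-12/7, 11) + P(-11)*23 = 1 + ((7/3)*(-11)**2)*23 = 1 + ((7/3)*121)*23 = 1 + (847/3)*23 = 1 + 19481/3 = 19484/3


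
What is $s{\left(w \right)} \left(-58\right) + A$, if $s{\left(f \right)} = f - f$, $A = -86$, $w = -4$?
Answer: $-86$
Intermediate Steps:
$s{\left(f \right)} = 0$
$s{\left(w \right)} \left(-58\right) + A = 0 \left(-58\right) - 86 = 0 - 86 = -86$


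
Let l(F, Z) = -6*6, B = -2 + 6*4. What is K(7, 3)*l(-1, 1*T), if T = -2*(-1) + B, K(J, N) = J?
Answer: -252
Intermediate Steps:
B = 22 (B = -2 + 24 = 22)
T = 24 (T = -2*(-1) + 22 = 2 + 22 = 24)
l(F, Z) = -36
K(7, 3)*l(-1, 1*T) = 7*(-36) = -252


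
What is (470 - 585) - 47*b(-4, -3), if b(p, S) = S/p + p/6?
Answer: -1427/12 ≈ -118.92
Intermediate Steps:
b(p, S) = p/6 + S/p (b(p, S) = S/p + p*(⅙) = S/p + p/6 = p/6 + S/p)
(470 - 585) - 47*b(-4, -3) = (470 - 585) - 47*((⅙)*(-4) - 3/(-4)) = -115 - 47*(-⅔ - 3*(-¼)) = -115 - 47*(-⅔ + ¾) = -115 - 47*1/12 = -115 - 47/12 = -1427/12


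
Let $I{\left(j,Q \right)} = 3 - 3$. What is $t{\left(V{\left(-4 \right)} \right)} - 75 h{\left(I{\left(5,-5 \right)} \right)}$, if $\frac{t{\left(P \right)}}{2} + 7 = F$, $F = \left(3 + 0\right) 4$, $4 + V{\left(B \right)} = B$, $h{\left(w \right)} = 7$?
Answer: $-515$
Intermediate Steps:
$I{\left(j,Q \right)} = 0$ ($I{\left(j,Q \right)} = 3 - 3 = 0$)
$V{\left(B \right)} = -4 + B$
$F = 12$ ($F = 3 \cdot 4 = 12$)
$t{\left(P \right)} = 10$ ($t{\left(P \right)} = -14 + 2 \cdot 12 = -14 + 24 = 10$)
$t{\left(V{\left(-4 \right)} \right)} - 75 h{\left(I{\left(5,-5 \right)} \right)} = 10 - 525 = -515$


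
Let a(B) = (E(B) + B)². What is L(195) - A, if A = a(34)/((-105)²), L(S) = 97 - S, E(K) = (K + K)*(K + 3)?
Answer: -33702/49 ≈ -687.80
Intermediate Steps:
E(K) = 2*K*(3 + K) (E(K) = (2*K)*(3 + K) = 2*K*(3 + K))
a(B) = (B + 2*B*(3 + B))² (a(B) = (2*B*(3 + B) + B)² = (B + 2*B*(3 + B))²)
A = 28900/49 (A = (34²*(7 + 2*34)²)/((-105)²) = (1156*(7 + 68)²)/11025 = (1156*75²)*(1/11025) = (1156*5625)*(1/11025) = 6502500*(1/11025) = 28900/49 ≈ 589.80)
L(195) - A = (97 - 1*195) - 1*28900/49 = (97 - 195) - 28900/49 = -98 - 28900/49 = -33702/49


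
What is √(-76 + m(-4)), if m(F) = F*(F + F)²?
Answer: 2*I*√83 ≈ 18.221*I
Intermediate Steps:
m(F) = 4*F³ (m(F) = F*(2*F)² = F*(4*F²) = 4*F³)
√(-76 + m(-4)) = √(-76 + 4*(-4)³) = √(-76 + 4*(-64)) = √(-76 - 256) = √(-332) = 2*I*√83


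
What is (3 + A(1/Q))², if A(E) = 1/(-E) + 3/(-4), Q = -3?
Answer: 441/16 ≈ 27.563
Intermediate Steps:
A(E) = -¾ - 1/E (A(E) = 1*(-1/E) + 3*(-¼) = -1/E - ¾ = -¾ - 1/E)
(3 + A(1/Q))² = (3 + (-¾ - 1/(1/(-3))))² = (3 + (-¾ - 1/(-⅓)))² = (3 + (-¾ - 1*(-3)))² = (3 + (-¾ + 3))² = (3 + 9/4)² = (21/4)² = 441/16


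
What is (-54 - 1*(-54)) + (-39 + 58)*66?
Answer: 1254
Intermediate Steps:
(-54 - 1*(-54)) + (-39 + 58)*66 = (-54 + 54) + 19*66 = 0 + 1254 = 1254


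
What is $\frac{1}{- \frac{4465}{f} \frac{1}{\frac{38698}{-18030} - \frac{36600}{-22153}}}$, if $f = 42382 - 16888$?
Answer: $\frac{838662495706}{297234000725} \approx 2.8216$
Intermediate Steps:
$f = 25494$ ($f = 42382 - 16888 = 25494$)
$\frac{1}{- \frac{4465}{f} \frac{1}{\frac{38698}{-18030} - \frac{36600}{-22153}}} = \frac{1}{- \frac{4465}{25494} \frac{1}{\frac{38698}{-18030} - \frac{36600}{-22153}}} = \frac{1}{\left(-4465\right) \frac{1}{25494} \frac{1}{38698 \left(- \frac{1}{18030}\right) - - \frac{36600}{22153}}} = \frac{1}{\left(- \frac{4465}{25494}\right) \frac{1}{- \frac{19349}{9015} + \frac{36600}{22153}}} = \frac{1}{\left(- \frac{4465}{25494}\right) \frac{1}{- \frac{98689397}{199709295}}} = \frac{1}{\left(- \frac{4465}{25494}\right) \left(- \frac{199709295}{98689397}\right)} = \frac{1}{\frac{297234000725}{838662495706}} = \frac{838662495706}{297234000725}$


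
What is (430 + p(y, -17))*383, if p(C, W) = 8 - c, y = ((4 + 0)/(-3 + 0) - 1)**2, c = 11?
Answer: 163541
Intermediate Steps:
y = 49/9 (y = (4/(-3) - 1)**2 = (4*(-1/3) - 1)**2 = (-4/3 - 1)**2 = (-7/3)**2 = 49/9 ≈ 5.4444)
p(C, W) = -3 (p(C, W) = 8 - 1*11 = 8 - 11 = -3)
(430 + p(y, -17))*383 = (430 - 3)*383 = 427*383 = 163541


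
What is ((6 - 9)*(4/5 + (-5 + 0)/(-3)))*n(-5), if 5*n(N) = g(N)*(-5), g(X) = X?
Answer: -37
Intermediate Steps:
n(N) = -N (n(N) = (N*(-5))/5 = (-5*N)/5 = -N)
((6 - 9)*(4/5 + (-5 + 0)/(-3)))*n(-5) = ((6 - 9)*(4/5 + (-5 + 0)/(-3)))*(-1*(-5)) = -3*(4*(⅕) - 5*(-⅓))*5 = -3*(⅘ + 5/3)*5 = -3*37/15*5 = -37/5*5 = -37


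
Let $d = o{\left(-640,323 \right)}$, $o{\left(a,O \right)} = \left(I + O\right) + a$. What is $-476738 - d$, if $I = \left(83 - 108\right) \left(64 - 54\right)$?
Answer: $-476171$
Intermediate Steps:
$I = -250$ ($I = \left(-25\right) 10 = -250$)
$o{\left(a,O \right)} = -250 + O + a$ ($o{\left(a,O \right)} = \left(-250 + O\right) + a = -250 + O + a$)
$d = -567$ ($d = -250 + 323 - 640 = -567$)
$-476738 - d = -476738 - -567 = -476738 + 567 = -476171$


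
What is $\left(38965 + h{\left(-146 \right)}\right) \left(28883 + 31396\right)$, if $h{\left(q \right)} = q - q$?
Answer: $2348771235$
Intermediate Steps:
$h{\left(q \right)} = 0$
$\left(38965 + h{\left(-146 \right)}\right) \left(28883 + 31396\right) = \left(38965 + 0\right) \left(28883 + 31396\right) = 38965 \cdot 60279 = 2348771235$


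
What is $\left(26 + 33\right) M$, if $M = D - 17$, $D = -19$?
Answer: $-2124$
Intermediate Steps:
$M = -36$ ($M = -19 - 17 = -36$)
$\left(26 + 33\right) M = \left(26 + 33\right) \left(-36\right) = 59 \left(-36\right) = -2124$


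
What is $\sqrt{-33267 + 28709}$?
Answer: $i \sqrt{4558} \approx 67.513 i$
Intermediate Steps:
$\sqrt{-33267 + 28709} = \sqrt{-4558} = i \sqrt{4558}$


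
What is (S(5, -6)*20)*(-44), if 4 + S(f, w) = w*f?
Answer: 29920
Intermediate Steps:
S(f, w) = -4 + f*w (S(f, w) = -4 + w*f = -4 + f*w)
(S(5, -6)*20)*(-44) = ((-4 + 5*(-6))*20)*(-44) = ((-4 - 30)*20)*(-44) = -34*20*(-44) = -680*(-44) = 29920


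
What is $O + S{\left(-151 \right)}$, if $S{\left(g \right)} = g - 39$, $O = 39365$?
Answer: $39175$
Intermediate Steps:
$S{\left(g \right)} = -39 + g$
$O + S{\left(-151 \right)} = 39365 - 190 = 39175$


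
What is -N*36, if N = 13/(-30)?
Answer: 78/5 ≈ 15.600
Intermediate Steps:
N = -13/30 (N = 13*(-1/30) = -13/30 ≈ -0.43333)
-N*36 = -1*(-13/30)*36 = (13/30)*36 = 78/5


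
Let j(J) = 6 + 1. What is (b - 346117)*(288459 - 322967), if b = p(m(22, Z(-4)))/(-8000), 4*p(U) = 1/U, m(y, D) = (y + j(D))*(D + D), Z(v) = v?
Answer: 22167702889207373/1856000 ≈ 1.1944e+10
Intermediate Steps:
j(J) = 7
m(y, D) = 2*D*(7 + y) (m(y, D) = (y + 7)*(D + D) = (7 + y)*(2*D) = 2*D*(7 + y))
p(U) = 1/(4*U)
b = 1/7424000 (b = (1/(4*((2*(-4)*(7 + 22)))))/(-8000) = (1/(4*((2*(-4)*29))))*(-1/8000) = ((1/4)/(-232))*(-1/8000) = ((1/4)*(-1/232))*(-1/8000) = -1/928*(-1/8000) = 1/7424000 ≈ 1.3470e-7)
(b - 346117)*(288459 - 322967) = (1/7424000 - 346117)*(288459 - 322967) = -2569572607999/7424000*(-34508) = 22167702889207373/1856000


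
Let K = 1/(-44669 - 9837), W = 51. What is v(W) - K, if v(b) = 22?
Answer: 1199133/54506 ≈ 22.000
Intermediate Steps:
K = -1/54506 (K = 1/(-54506) = -1/54506 ≈ -1.8347e-5)
v(W) - K = 22 - 1*(-1/54506) = 22 + 1/54506 = 1199133/54506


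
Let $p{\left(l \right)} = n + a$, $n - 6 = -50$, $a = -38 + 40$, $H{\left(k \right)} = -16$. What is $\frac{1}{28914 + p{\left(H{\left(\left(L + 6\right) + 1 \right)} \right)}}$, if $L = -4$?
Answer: $\frac{1}{28872} \approx 3.4636 \cdot 10^{-5}$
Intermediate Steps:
$a = 2$
$n = -44$ ($n = 6 - 50 = -44$)
$p{\left(l \right)} = -42$ ($p{\left(l \right)} = -44 + 2 = -42$)
$\frac{1}{28914 + p{\left(H{\left(\left(L + 6\right) + 1 \right)} \right)}} = \frac{1}{28914 - 42} = \frac{1}{28872}$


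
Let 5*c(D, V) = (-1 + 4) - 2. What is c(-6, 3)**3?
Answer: 1/125 ≈ 0.0080000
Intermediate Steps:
c(D, V) = 1/5 (c(D, V) = ((-1 + 4) - 2)/5 = (3 - 2)/5 = (1/5)*1 = 1/5)
c(-6, 3)**3 = (1/5)**3 = 1/125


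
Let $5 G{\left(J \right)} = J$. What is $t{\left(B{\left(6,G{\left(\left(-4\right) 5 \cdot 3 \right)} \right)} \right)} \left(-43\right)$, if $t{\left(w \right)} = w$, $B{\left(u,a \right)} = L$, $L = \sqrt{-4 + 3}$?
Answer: $- 43 i \approx - 43.0 i$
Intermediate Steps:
$L = i$ ($L = \sqrt{-1} = i \approx 1.0 i$)
$G{\left(J \right)} = \frac{J}{5}$
$B{\left(u,a \right)} = i$
$t{\left(B{\left(6,G{\left(\left(-4\right) 5 \cdot 3 \right)} \right)} \right)} \left(-43\right) = i \left(-43\right) = - 43 i$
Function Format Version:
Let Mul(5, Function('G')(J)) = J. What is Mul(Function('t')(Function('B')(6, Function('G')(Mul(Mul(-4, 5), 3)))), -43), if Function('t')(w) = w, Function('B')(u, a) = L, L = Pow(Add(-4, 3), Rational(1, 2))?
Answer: Mul(-43, I) ≈ Mul(-43.000, I)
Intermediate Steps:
L = I (L = Pow(-1, Rational(1, 2)) = I ≈ Mul(1.0000, I))
Function('G')(J) = Mul(Rational(1, 5), J)
Function('B')(u, a) = I
Mul(Function('t')(Function('B')(6, Function('G')(Mul(Mul(-4, 5), 3)))), -43) = Mul(I, -43) = Mul(-43, I)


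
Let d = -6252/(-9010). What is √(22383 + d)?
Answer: √454277627205/4505 ≈ 149.61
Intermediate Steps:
d = 3126/4505 (d = -6252*(-1/9010) = 3126/4505 ≈ 0.69390)
√(22383 + d) = √(22383 + 3126/4505) = √(100838541/4505) = √454277627205/4505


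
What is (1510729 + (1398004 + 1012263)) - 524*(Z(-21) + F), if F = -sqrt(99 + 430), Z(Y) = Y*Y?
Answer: 3701964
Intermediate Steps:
Z(Y) = Y**2
F = -23 (F = -sqrt(529) = -1*23 = -23)
(1510729 + (1398004 + 1012263)) - 524*(Z(-21) + F) = (1510729 + (1398004 + 1012263)) - 524*((-21)**2 - 23) = (1510729 + 2410267) - 524*(441 - 23) = 3920996 - 524*418 = 3920996 - 219032 = 3701964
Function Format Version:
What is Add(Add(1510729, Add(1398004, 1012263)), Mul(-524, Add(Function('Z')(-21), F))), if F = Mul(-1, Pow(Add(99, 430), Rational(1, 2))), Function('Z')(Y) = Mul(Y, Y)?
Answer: 3701964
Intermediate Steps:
Function('Z')(Y) = Pow(Y, 2)
F = -23 (F = Mul(-1, Pow(529, Rational(1, 2))) = Mul(-1, 23) = -23)
Add(Add(1510729, Add(1398004, 1012263)), Mul(-524, Add(Function('Z')(-21), F))) = Add(Add(1510729, Add(1398004, 1012263)), Mul(-524, Add(Pow(-21, 2), -23))) = Add(Add(1510729, 2410267), Mul(-524, Add(441, -23))) = Add(3920996, Mul(-524, 418)) = Add(3920996, -219032) = 3701964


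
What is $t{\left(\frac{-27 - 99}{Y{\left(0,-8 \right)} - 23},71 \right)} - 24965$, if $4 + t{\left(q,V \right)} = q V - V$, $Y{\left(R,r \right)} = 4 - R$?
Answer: $- \frac{466814}{19} \approx -24569.0$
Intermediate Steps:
$t{\left(q,V \right)} = -4 - V + V q$ ($t{\left(q,V \right)} = -4 + \left(q V - V\right) = -4 + \left(V q - V\right) = -4 + \left(- V + V q\right) = -4 - V + V q$)
$t{\left(\frac{-27 - 99}{Y{\left(0,-8 \right)} - 23},71 \right)} - 24965 = \left(-4 - 71 + 71 \frac{-27 - 99}{\left(4 - 0\right) - 23}\right) - 24965 = \left(-4 - 71 + 71 \left(- \frac{126}{\left(4 + 0\right) - 23}\right)\right) - 24965 = \left(-4 - 71 + 71 \left(- \frac{126}{4 - 23}\right)\right) - 24965 = \left(-4 - 71 + 71 \left(- \frac{126}{-19}\right)\right) - 24965 = \left(-4 - 71 + 71 \left(\left(-126\right) \left(- \frac{1}{19}\right)\right)\right) - 24965 = \left(-4 - 71 + 71 \cdot \frac{126}{19}\right) - 24965 = \left(-4 - 71 + \frac{8946}{19}\right) - 24965 = \frac{7521}{19} - 24965 = - \frac{466814}{19}$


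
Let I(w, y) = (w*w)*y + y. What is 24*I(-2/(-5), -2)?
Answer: -1392/25 ≈ -55.680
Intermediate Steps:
I(w, y) = y + y*w**2 (I(w, y) = w**2*y + y = y*w**2 + y = y + y*w**2)
24*I(-2/(-5), -2) = 24*(-2*(1 + (-2/(-5))**2)) = 24*(-2*(1 + (-2*(-1/5))**2)) = 24*(-2*(1 + (2/5)**2)) = 24*(-2*(1 + 4/25)) = 24*(-2*29/25) = 24*(-58/25) = -1392/25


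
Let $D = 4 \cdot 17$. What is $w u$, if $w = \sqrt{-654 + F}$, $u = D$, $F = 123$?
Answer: $204 i \sqrt{59} \approx 1567.0 i$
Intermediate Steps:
$D = 68$
$u = 68$
$w = 3 i \sqrt{59}$ ($w = \sqrt{-654 + 123} = \sqrt{-531} = 3 i \sqrt{59} \approx 23.043 i$)
$w u = 3 i \sqrt{59} \cdot 68 = 204 i \sqrt{59}$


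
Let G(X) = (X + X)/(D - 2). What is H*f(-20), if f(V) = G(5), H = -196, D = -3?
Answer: 392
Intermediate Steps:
G(X) = -2*X/5 (G(X) = (X + X)/(-3 - 2) = (2*X)/(-5) = (2*X)*(-⅕) = -2*X/5)
f(V) = -2 (f(V) = -⅖*5 = -2)
H*f(-20) = -196*(-2) = 392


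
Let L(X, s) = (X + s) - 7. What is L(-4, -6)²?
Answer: 289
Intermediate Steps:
L(X, s) = -7 + X + s
L(-4, -6)² = (-7 - 4 - 6)² = (-17)² = 289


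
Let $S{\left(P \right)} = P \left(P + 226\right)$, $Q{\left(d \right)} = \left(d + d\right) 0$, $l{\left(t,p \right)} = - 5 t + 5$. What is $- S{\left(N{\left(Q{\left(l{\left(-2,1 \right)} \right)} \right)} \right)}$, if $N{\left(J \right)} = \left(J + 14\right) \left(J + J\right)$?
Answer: $0$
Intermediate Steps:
$l{\left(t,p \right)} = 5 - 5 t$
$Q{\left(d \right)} = 0$ ($Q{\left(d \right)} = 2 d 0 = 0$)
$N{\left(J \right)} = 2 J \left(14 + J\right)$ ($N{\left(J \right)} = \left(14 + J\right) 2 J = 2 J \left(14 + J\right)$)
$S{\left(P \right)} = P \left(226 + P\right)$
$- S{\left(N{\left(Q{\left(l{\left(-2,1 \right)} \right)} \right)} \right)} = - 2 \cdot 0 \left(14 + 0\right) \left(226 + 2 \cdot 0 \left(14 + 0\right)\right) = - 2 \cdot 0 \cdot 14 \left(226 + 2 \cdot 0 \cdot 14\right) = - 0 \left(226 + 0\right) = - 0 \cdot 226 = \left(-1\right) 0 = 0$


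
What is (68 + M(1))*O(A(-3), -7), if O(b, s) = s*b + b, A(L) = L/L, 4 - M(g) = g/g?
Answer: -426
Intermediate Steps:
M(g) = 3 (M(g) = 4 - g/g = 4 - 1*1 = 4 - 1 = 3)
A(L) = 1
O(b, s) = b + b*s (O(b, s) = b*s + b = b + b*s)
(68 + M(1))*O(A(-3), -7) = (68 + 3)*(1*(1 - 7)) = 71*(1*(-6)) = 71*(-6) = -426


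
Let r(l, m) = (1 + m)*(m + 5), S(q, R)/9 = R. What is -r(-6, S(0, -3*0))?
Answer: -5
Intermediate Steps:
S(q, R) = 9*R
r(l, m) = (1 + m)*(5 + m)
-r(-6, S(0, -3*0)) = -(5 + (9*(-3*0))**2 + 6*(9*(-3*0))) = -(5 + (9*0)**2 + 6*(9*0)) = -(5 + 0**2 + 6*0) = -(5 + 0 + 0) = -1*5 = -5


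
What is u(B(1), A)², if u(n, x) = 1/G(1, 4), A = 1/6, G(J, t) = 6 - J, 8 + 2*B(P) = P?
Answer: 1/25 ≈ 0.040000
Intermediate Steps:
B(P) = -4 + P/2
A = ⅙ ≈ 0.16667
u(n, x) = ⅕ (u(n, x) = 1/(6 - 1*1) = 1/(6 - 1) = 1/5 = ⅕)
u(B(1), A)² = (⅕)² = 1/25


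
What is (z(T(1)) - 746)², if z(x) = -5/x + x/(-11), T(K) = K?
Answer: 68260644/121 ≈ 5.6414e+5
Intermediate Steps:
z(x) = -5/x - x/11 (z(x) = -5/x + x*(-1/11) = -5/x - x/11)
(z(T(1)) - 746)² = ((-5/1 - 1/11*1) - 746)² = ((-5*1 - 1/11) - 746)² = ((-5 - 1/11) - 746)² = (-56/11 - 746)² = (-8262/11)² = 68260644/121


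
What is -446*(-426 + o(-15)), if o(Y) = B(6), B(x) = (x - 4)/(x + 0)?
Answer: 569542/3 ≈ 1.8985e+5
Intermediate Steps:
B(x) = (-4 + x)/x
o(Y) = 1/3 (o(Y) = (-4 + 6)/6 = (1/6)*2 = 1/3)
-446*(-426 + o(-15)) = -446*(-426 + 1/3) = -446*(-1277/3) = 569542/3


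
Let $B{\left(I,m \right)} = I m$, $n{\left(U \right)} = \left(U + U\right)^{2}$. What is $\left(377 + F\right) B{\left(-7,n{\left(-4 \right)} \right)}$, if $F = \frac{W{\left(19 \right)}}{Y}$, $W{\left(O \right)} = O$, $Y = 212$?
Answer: $- \frac{8953616}{53} \approx -1.6894 \cdot 10^{5}$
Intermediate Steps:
$n{\left(U \right)} = 4 U^{2}$ ($n{\left(U \right)} = \left(2 U\right)^{2} = 4 U^{2}$)
$F = \frac{19}{212} \approx 0.089623$
$\left(377 + F\right) B{\left(-7,n{\left(-4 \right)} \right)} = \left(377 + \frac{19}{212}\right) \left(- 7 \cdot 4 \left(-4\right)^{2}\right) = \frac{79943 \left(- 7 \cdot 4 \cdot 16\right)}{212} = \frac{79943 \left(\left(-7\right) 64\right)}{212} = \frac{79943}{212} \left(-448\right) = - \frac{8953616}{53}$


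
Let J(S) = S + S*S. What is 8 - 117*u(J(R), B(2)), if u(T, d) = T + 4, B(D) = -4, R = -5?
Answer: -2800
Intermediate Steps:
J(S) = S + S**2
u(T, d) = 4 + T
8 - 117*u(J(R), B(2)) = 8 - 117*(4 - 5*(1 - 5)) = 8 - 117*(4 - 5*(-4)) = 8 - 117*(4 + 20) = 8 - 117*24 = 8 - 2808 = -2800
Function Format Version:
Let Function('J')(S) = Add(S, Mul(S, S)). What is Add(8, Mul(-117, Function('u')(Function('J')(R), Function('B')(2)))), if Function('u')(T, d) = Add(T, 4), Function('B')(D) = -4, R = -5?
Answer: -2800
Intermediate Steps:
Function('J')(S) = Add(S, Pow(S, 2))
Function('u')(T, d) = Add(4, T)
Add(8, Mul(-117, Function('u')(Function('J')(R), Function('B')(2)))) = Add(8, Mul(-117, Add(4, Mul(-5, Add(1, -5))))) = Add(8, Mul(-117, Add(4, Mul(-5, -4)))) = Add(8, Mul(-117, Add(4, 20))) = Add(8, Mul(-117, 24)) = Add(8, -2808) = -2800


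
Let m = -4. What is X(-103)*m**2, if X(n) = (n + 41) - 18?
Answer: -1280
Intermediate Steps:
X(n) = 23 + n (X(n) = (41 + n) - 18 = 23 + n)
X(-103)*m**2 = (23 - 103)*(-4)**2 = -80*16 = -1280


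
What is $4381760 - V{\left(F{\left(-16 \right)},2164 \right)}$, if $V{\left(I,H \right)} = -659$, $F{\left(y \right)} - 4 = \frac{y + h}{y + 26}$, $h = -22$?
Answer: $4382419$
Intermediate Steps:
$F{\left(y \right)} = 4 + \frac{-22 + y}{26 + y}$ ($F{\left(y \right)} = 4 + \frac{y - 22}{y + 26} = 4 + \frac{-22 + y}{26 + y}$)
$4381760 - V{\left(F{\left(-16 \right)},2164 \right)} = 4381760 - -659 = 4381760 + 659 = 4382419$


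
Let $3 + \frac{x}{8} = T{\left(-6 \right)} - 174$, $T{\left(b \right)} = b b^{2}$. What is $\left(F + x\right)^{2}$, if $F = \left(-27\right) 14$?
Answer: $12404484$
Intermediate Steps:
$T{\left(b \right)} = b^{3}$
$F = -378$
$x = -3144$ ($x = -24 + 8 \left(\left(-6\right)^{3} - 174\right) = -24 + 8 \left(-216 - 174\right) = -24 + 8 \left(-390\right) = -24 - 3120 = -3144$)
$\left(F + x\right)^{2} = \left(-378 - 3144\right)^{2} = \left(-3522\right)^{2} = 12404484$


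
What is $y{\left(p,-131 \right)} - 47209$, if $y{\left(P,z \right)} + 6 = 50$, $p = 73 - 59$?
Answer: $-47165$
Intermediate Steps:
$p = 14$
$y{\left(P,z \right)} = 44$ ($y{\left(P,z \right)} = -6 + 50 = 44$)
$y{\left(p,-131 \right)} - 47209 = 44 - 47209 = -47165$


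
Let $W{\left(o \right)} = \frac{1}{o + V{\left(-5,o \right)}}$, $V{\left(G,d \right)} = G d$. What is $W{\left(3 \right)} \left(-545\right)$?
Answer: $\frac{545}{12} \approx 45.417$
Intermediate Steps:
$W{\left(o \right)} = - \frac{1}{4 o}$ ($W{\left(o \right)} = \frac{1}{o - 5 o} = \frac{1}{\left(-4\right) o} = - \frac{1}{4 o}$)
$W{\left(3 \right)} \left(-545\right) = - \frac{1}{4 \cdot 3} \left(-545\right) = \left(- \frac{1}{4}\right) \frac{1}{3} \left(-545\right) = \left(- \frac{1}{12}\right) \left(-545\right) = \frac{545}{12}$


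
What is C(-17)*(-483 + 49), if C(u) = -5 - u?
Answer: -5208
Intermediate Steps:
C(-17)*(-483 + 49) = (-5 - 1*(-17))*(-483 + 49) = (-5 + 17)*(-434) = 12*(-434) = -5208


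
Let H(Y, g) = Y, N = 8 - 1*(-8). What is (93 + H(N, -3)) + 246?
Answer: 355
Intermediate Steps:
N = 16 (N = 8 + 8 = 16)
(93 + H(N, -3)) + 246 = (93 + 16) + 246 = 109 + 246 = 355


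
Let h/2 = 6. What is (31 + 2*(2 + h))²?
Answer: 3481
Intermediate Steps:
h = 12 (h = 2*6 = 12)
(31 + 2*(2 + h))² = (31 + 2*(2 + 12))² = (31 + 2*14)² = (31 + 28)² = 59² = 3481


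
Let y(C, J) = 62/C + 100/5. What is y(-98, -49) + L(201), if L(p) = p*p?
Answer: 1980598/49 ≈ 40420.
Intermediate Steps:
L(p) = p²
y(C, J) = 20 + 62/C (y(C, J) = 62/C + 100*(⅕) = 62/C + 20 = 20 + 62/C)
y(-98, -49) + L(201) = (20 + 62/(-98)) + 201² = (20 + 62*(-1/98)) + 40401 = (20 - 31/49) + 40401 = 949/49 + 40401 = 1980598/49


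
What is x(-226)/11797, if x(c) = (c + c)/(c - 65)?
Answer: 452/3432927 ≈ 0.00013167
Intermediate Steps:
x(c) = 2*c/(-65 + c) (x(c) = (2*c)/(-65 + c) = 2*c/(-65 + c))
x(-226)/11797 = (2*(-226)/(-65 - 226))/11797 = (2*(-226)/(-291))*(1/11797) = (2*(-226)*(-1/291))*(1/11797) = (452/291)*(1/11797) = 452/3432927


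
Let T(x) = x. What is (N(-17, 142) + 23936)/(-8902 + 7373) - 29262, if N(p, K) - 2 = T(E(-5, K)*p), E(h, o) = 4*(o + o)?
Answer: -44746224/1529 ≈ -29265.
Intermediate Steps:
E(h, o) = 8*o (E(h, o) = 4*(2*o) = 8*o)
N(p, K) = 2 + 8*K*p (N(p, K) = 2 + (8*K)*p = 2 + 8*K*p)
(N(-17, 142) + 23936)/(-8902 + 7373) - 29262 = ((2 + 8*142*(-17)) + 23936)/(-8902 + 7373) - 29262 = ((2 - 19312) + 23936)/(-1529) - 29262 = (-19310 + 23936)*(-1/1529) - 29262 = 4626*(-1/1529) - 29262 = -4626/1529 - 29262 = -44746224/1529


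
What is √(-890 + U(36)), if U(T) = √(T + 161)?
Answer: √(-890 + √197) ≈ 29.597*I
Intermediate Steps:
U(T) = √(161 + T)
√(-890 + U(36)) = √(-890 + √(161 + 36)) = √(-890 + √197)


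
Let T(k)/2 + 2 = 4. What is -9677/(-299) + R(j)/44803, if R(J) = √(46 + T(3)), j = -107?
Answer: 9677/299 + 5*√2/44803 ≈ 32.365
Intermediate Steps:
T(k) = 4 (T(k) = -4 + 2*4 = -4 + 8 = 4)
R(J) = 5*√2 (R(J) = √(46 + 4) = √50 = 5*√2)
-9677/(-299) + R(j)/44803 = -9677/(-299) + (5*√2)/44803 = -9677*(-1/299) + (5*√2)*(1/44803) = 9677/299 + 5*√2/44803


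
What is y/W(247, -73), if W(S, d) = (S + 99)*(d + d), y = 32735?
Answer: -32735/50516 ≈ -0.64801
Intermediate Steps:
W(S, d) = 2*d*(99 + S) (W(S, d) = (99 + S)*(2*d) = 2*d*(99 + S))
y/W(247, -73) = 32735/((2*(-73)*(99 + 247))) = 32735/((2*(-73)*346)) = 32735/(-50516) = 32735*(-1/50516) = -32735/50516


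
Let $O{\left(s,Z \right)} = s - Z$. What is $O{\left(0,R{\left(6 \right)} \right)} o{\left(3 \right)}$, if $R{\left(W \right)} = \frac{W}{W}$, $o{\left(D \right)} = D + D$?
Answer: $-6$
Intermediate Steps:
$o{\left(D \right)} = 2 D$
$R{\left(W \right)} = 1$
$O{\left(0,R{\left(6 \right)} \right)} o{\left(3 \right)} = \left(0 - 1\right) 2 \cdot 3 = \left(0 - 1\right) 6 = \left(-1\right) 6 = -6$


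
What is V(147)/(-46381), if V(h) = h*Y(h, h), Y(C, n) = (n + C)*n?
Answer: -6353046/46381 ≈ -136.98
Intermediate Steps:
Y(C, n) = n*(C + n) (Y(C, n) = (C + n)*n = n*(C + n))
V(h) = 2*h³ (V(h) = h*(h*(h + h)) = h*(h*(2*h)) = h*(2*h²) = 2*h³)
V(147)/(-46381) = (2*147³)/(-46381) = (2*3176523)*(-1/46381) = 6353046*(-1/46381) = -6353046/46381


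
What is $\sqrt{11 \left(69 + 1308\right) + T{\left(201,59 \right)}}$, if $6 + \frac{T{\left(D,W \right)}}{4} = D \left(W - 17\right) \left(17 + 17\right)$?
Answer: $\sqrt{1163235} \approx 1078.5$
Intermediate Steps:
$T{\left(D,W \right)} = -24 + 4 D \left(-578 + 34 W\right)$ ($T{\left(D,W \right)} = -24 + 4 D \left(W - 17\right) \left(17 + 17\right) = -24 + 4 D \left(-17 + W\right) 34 = -24 + 4 D \left(-578 + 34 W\right)$)
$\sqrt{11 \left(69 + 1308\right) + T{\left(201,59 \right)}} = \sqrt{11 \left(69 + 1308\right) - \left(464736 - 1612824\right)} = \sqrt{11 \cdot 1377 - -1148088} = \sqrt{15147 + 1148088} = \sqrt{1163235}$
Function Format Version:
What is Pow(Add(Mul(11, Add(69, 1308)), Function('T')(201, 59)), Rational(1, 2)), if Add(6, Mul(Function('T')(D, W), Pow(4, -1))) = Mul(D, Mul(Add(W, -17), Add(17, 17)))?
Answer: Pow(1163235, Rational(1, 2)) ≈ 1078.5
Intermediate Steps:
Function('T')(D, W) = Add(-24, Mul(4, D, Add(-578, Mul(34, W)))) (Function('T')(D, W) = Add(-24, Mul(4, Mul(D, Mul(Add(W, -17), Add(17, 17))))) = Add(-24, Mul(4, Mul(D, Mul(Add(-17, W), 34)))) = Add(-24, Mul(4, Mul(D, Add(-578, Mul(34, W))))) = Add(-24, Mul(4, D, Add(-578, Mul(34, W)))))
Pow(Add(Mul(11, Add(69, 1308)), Function('T')(201, 59)), Rational(1, 2)) = Pow(Add(Mul(11, Add(69, 1308)), Add(-24, Mul(-2312, 201), Mul(136, 201, 59))), Rational(1, 2)) = Pow(Add(Mul(11, 1377), Add(-24, -464712, 1612824)), Rational(1, 2)) = Pow(Add(15147, 1148088), Rational(1, 2)) = Pow(1163235, Rational(1, 2))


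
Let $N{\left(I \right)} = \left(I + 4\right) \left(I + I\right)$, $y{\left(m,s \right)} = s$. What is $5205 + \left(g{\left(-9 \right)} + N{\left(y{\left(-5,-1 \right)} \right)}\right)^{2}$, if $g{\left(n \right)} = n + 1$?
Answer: $5401$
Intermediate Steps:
$g{\left(n \right)} = 1 + n$
$N{\left(I \right)} = 2 I \left(4 + I\right)$ ($N{\left(I \right)} = \left(4 + I\right) 2 I = 2 I \left(4 + I\right)$)
$5205 + \left(g{\left(-9 \right)} + N{\left(y{\left(-5,-1 \right)} \right)}\right)^{2} = 5205 + \left(\left(1 - 9\right) + 2 \left(-1\right) \left(4 - 1\right)\right)^{2} = 5205 + \left(-8 + 2 \left(-1\right) 3\right)^{2} = 5205 + \left(-8 - 6\right)^{2} = 5205 + \left(-14\right)^{2} = 5205 + 196 = 5401$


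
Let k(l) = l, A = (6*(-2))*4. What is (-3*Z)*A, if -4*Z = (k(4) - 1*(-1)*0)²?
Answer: -576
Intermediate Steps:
A = -48 (A = -12*4 = -48)
Z = -4 (Z = -(4 - 1*(-1)*0)²/4 = -(4 + 1*0)²/4 = -(4 + 0)²/4 = -¼*4² = -¼*16 = -4)
(-3*Z)*A = -3*(-4)*(-48) = 12*(-48) = -576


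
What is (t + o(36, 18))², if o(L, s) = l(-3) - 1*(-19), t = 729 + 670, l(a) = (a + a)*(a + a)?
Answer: 2114116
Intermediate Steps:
l(a) = 4*a² (l(a) = (2*a)*(2*a) = 4*a²)
t = 1399
o(L, s) = 55 (o(L, s) = 4*(-3)² - 1*(-19) = 4*9 + 19 = 36 + 19 = 55)
(t + o(36, 18))² = (1399 + 55)² = 1454² = 2114116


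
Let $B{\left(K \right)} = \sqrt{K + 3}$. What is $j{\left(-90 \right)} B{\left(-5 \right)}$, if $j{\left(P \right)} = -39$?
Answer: $- 39 i \sqrt{2} \approx - 55.154 i$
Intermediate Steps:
$B{\left(K \right)} = \sqrt{3 + K}$
$j{\left(-90 \right)} B{\left(-5 \right)} = - 39 \sqrt{3 - 5} = - 39 \sqrt{-2} = - 39 i \sqrt{2}$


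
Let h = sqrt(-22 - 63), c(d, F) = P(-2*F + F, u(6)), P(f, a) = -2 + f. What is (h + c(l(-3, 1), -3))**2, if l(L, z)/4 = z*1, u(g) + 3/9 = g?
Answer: (1 + I*sqrt(85))**2 ≈ -84.0 + 18.439*I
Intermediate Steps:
u(g) = -1/3 + g
l(L, z) = 4*z (l(L, z) = 4*(z*1) = 4*z)
c(d, F) = -2 - F (c(d, F) = -2 + (-2*F + F) = -2 - F)
h = I*sqrt(85) (h = sqrt(-85) = I*sqrt(85) ≈ 9.2195*I)
(h + c(l(-3, 1), -3))**2 = (I*sqrt(85) + (-2 - 1*(-3)))**2 = (I*sqrt(85) + (-2 + 3))**2 = (I*sqrt(85) + 1)**2 = (1 + I*sqrt(85))**2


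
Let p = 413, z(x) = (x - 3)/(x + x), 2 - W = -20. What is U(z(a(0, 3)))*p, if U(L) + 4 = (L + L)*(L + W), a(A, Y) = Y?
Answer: -1652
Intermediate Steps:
W = 22 (W = 2 - 1*(-20) = 2 + 20 = 22)
z(x) = (-3 + x)/(2*x) (z(x) = (-3 + x)/((2*x)) = (-3 + x)*(1/(2*x)) = (-3 + x)/(2*x))
U(L) = -4 + 2*L*(22 + L) (U(L) = -4 + (L + L)*(L + 22) = -4 + (2*L)*(22 + L) = -4 + 2*L*(22 + L))
U(z(a(0, 3)))*p = (-4 + 2*((1/2)*(-3 + 3)/3)**2 + 44*((1/2)*(-3 + 3)/3))*413 = (-4 + 2*((1/2)*(1/3)*0)**2 + 44*((1/2)*(1/3)*0))*413 = (-4 + 2*0**2 + 44*0)*413 = (-4 + 2*0 + 0)*413 = (-4 + 0 + 0)*413 = -4*413 = -1652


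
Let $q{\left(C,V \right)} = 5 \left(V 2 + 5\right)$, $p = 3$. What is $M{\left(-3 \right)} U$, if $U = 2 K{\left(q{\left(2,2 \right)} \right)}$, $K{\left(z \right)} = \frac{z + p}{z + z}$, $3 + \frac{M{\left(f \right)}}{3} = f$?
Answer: $- \frac{96}{5} \approx -19.2$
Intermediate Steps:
$M{\left(f \right)} = -9 + 3 f$
$q{\left(C,V \right)} = 25 + 10 V$ ($q{\left(C,V \right)} = 5 \left(2 V + 5\right) = 5 \left(5 + 2 V\right) = 25 + 10 V$)
$K{\left(z \right)} = \frac{3 + z}{2 z}$ ($K{\left(z \right)} = \frac{z + 3}{z + z} = \frac{3 + z}{2 z}$)
$U = \frac{16}{15}$ ($U = 2 \frac{3 + \left(25 + 10 \cdot 2\right)}{2 \left(25 + 10 \cdot 2\right)} = 2 \frac{3 + \left(25 + 20\right)}{2 \left(25 + 20\right)} = 2 \frac{3 + 45}{2 \cdot 45} = 2 \cdot \frac{1}{2} \cdot \frac{1}{45} \cdot 48 = 2 \cdot \frac{8}{15} = \frac{16}{15} \approx 1.0667$)
$M{\left(-3 \right)} U = \left(-9 + 3 \left(-3\right)\right) \frac{16}{15} = \left(-9 - 9\right) \frac{16}{15} = \left(-18\right) \frac{16}{15} = - \frac{96}{5}$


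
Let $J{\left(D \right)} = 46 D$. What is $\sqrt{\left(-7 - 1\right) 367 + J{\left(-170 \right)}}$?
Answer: $2 i \sqrt{2689} \approx 103.71 i$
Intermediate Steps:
$\sqrt{\left(-7 - 1\right) 367 + J{\left(-170 \right)}} = \sqrt{\left(-7 - 1\right) 367 + 46 \left(-170\right)} = \sqrt{\left(-8\right) 367 - 7820} = \sqrt{-2936 - 7820} = \sqrt{-10756} = 2 i \sqrt{2689}$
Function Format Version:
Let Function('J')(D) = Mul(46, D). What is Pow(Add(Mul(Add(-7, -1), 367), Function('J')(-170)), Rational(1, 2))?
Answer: Mul(2, I, Pow(2689, Rational(1, 2))) ≈ Mul(103.71, I)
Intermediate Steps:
Pow(Add(Mul(Add(-7, -1), 367), Function('J')(-170)), Rational(1, 2)) = Pow(Add(Mul(Add(-7, -1), 367), Mul(46, -170)), Rational(1, 2)) = Pow(Add(Mul(-8, 367), -7820), Rational(1, 2)) = Pow(Add(-2936, -7820), Rational(1, 2)) = Pow(-10756, Rational(1, 2)) = Mul(2, I, Pow(2689, Rational(1, 2)))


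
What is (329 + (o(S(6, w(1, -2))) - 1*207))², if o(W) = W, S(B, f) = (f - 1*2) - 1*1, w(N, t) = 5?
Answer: 15376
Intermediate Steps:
S(B, f) = -3 + f (S(B, f) = (f - 2) - 1 = (-2 + f) - 1 = -3 + f)
(329 + (o(S(6, w(1, -2))) - 1*207))² = (329 + ((-3 + 5) - 1*207))² = (329 + (2 - 207))² = (329 - 205)² = 124² = 15376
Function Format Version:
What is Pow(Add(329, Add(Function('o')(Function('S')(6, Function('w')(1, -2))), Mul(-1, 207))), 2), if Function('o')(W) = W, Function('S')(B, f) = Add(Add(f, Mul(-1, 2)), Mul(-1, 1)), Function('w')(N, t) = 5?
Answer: 15376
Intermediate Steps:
Function('S')(B, f) = Add(-3, f) (Function('S')(B, f) = Add(Add(f, -2), -1) = Add(Add(-2, f), -1) = Add(-3, f))
Pow(Add(329, Add(Function('o')(Function('S')(6, Function('w')(1, -2))), Mul(-1, 207))), 2) = Pow(Add(329, Add(Add(-3, 5), Mul(-1, 207))), 2) = Pow(Add(329, Add(2, -207)), 2) = Pow(Add(329, -205), 2) = Pow(124, 2) = 15376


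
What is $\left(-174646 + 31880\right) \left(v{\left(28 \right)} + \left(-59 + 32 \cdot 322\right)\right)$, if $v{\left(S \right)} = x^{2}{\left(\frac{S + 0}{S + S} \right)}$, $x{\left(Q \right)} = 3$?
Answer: $-1463922564$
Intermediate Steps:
$v{\left(S \right)} = 9$ ($v{\left(S \right)} = 3^{2} = 9$)
$\left(-174646 + 31880\right) \left(v{\left(28 \right)} + \left(-59 + 32 \cdot 322\right)\right) = \left(-174646 + 31880\right) \left(9 + \left(-59 + 32 \cdot 322\right)\right) = - 142766 \left(9 + \left(-59 + 10304\right)\right) = - 142766 \left(9 + 10245\right) = \left(-142766\right) 10254 = -1463922564$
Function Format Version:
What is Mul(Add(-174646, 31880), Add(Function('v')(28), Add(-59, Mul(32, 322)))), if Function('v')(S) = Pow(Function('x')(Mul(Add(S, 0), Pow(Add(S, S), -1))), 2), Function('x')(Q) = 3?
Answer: -1463922564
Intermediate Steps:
Function('v')(S) = 9 (Function('v')(S) = Pow(3, 2) = 9)
Mul(Add(-174646, 31880), Add(Function('v')(28), Add(-59, Mul(32, 322)))) = Mul(Add(-174646, 31880), Add(9, Add(-59, Mul(32, 322)))) = Mul(-142766, Add(9, Add(-59, 10304))) = Mul(-142766, Add(9, 10245)) = Mul(-142766, 10254) = -1463922564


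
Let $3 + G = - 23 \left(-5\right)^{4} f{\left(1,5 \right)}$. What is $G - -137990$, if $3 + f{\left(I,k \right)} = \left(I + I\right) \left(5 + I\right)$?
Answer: $8612$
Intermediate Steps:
$f{\left(I,k \right)} = -3 + 2 I \left(5 + I\right)$ ($f{\left(I,k \right)} = -3 + \left(I + I\right) \left(5 + I\right) = -3 + 2 I \left(5 + I\right)$)
$G = -129378$ ($G = -3 + - 23 \left(-5\right)^{4} \left(-3 + 2 \cdot 1^{2} + 10 \cdot 1\right) = -3 + \left(-23\right) 625 \left(-3 + 2 \cdot 1 + 10\right) = -3 - 14375 \left(-3 + 2 + 10\right) = -3 - 129375 = -129378$)
$G - -137990 = -129378 - -137990 = -129378 + 137990 = 8612$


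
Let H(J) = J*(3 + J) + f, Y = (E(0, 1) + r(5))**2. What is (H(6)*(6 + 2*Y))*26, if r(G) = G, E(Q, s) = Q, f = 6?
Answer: 87360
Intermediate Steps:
Y = 25 (Y = (0 + 5)**2 = 5**2 = 25)
H(J) = 6 + J*(3 + J) (H(J) = J*(3 + J) + 6 = 6 + J*(3 + J))
(H(6)*(6 + 2*Y))*26 = ((6 + 6**2 + 3*6)*(6 + 2*25))*26 = ((6 + 36 + 18)*(6 + 50))*26 = (60*56)*26 = 3360*26 = 87360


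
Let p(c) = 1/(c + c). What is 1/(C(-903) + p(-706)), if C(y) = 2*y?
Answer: -1412/2550073 ≈ -0.00055371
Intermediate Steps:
p(c) = 1/(2*c)
1/(C(-903) + p(-706)) = 1/(2*(-903) + (½)/(-706)) = 1/(-1806 + (½)*(-1/706)) = 1/(-1806 - 1/1412) = 1/(-2550073/1412) = -1412/2550073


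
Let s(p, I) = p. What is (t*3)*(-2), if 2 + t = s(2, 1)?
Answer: 0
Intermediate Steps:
t = 0 (t = -2 + 2 = 0)
(t*3)*(-2) = (0*3)*(-2) = 0*(-2) = 0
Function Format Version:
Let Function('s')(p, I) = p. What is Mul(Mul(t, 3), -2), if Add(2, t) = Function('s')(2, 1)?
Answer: 0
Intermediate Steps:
t = 0 (t = Add(-2, 2) = 0)
Mul(Mul(t, 3), -2) = Mul(Mul(0, 3), -2) = Mul(0, -2) = 0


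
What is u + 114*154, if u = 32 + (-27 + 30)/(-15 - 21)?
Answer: 211055/12 ≈ 17588.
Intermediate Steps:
u = 383/12 (u = 32 + 3/(-36) = 32 + 3*(-1/36) = 32 - 1/12 = 383/12 ≈ 31.917)
u + 114*154 = 383/12 + 114*154 = 383/12 + 17556 = 211055/12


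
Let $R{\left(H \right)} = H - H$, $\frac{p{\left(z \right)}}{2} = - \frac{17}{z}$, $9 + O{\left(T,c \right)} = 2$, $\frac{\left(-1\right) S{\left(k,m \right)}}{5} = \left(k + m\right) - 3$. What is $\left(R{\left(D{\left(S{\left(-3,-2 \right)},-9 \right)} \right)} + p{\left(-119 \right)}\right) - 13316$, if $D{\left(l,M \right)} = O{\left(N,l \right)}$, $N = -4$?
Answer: $- \frac{93210}{7} \approx -13316.0$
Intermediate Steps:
$S{\left(k,m \right)} = 15 - 5 k - 5 m$ ($S{\left(k,m \right)} = - 5 \left(\left(k + m\right) - 3\right) = - 5 \left(-3 + k + m\right) = 15 - 5 k - 5 m$)
$O{\left(T,c \right)} = -7$ ($O{\left(T,c \right)} = -9 + 2 = -7$)
$D{\left(l,M \right)} = -7$
$p{\left(z \right)} = - \frac{34}{z}$ ($p{\left(z \right)} = 2 \left(- \frac{17}{z}\right) = - \frac{34}{z}$)
$R{\left(H \right)} = 0$
$\left(R{\left(D{\left(S{\left(-3,-2 \right)},-9 \right)} \right)} + p{\left(-119 \right)}\right) - 13316 = \left(0 - \frac{34}{-119}\right) - 13316 = \left(0 - - \frac{2}{7}\right) - 13316 = \left(0 + \frac{2}{7}\right) - 13316 = \frac{2}{7} - 13316 = - \frac{93210}{7}$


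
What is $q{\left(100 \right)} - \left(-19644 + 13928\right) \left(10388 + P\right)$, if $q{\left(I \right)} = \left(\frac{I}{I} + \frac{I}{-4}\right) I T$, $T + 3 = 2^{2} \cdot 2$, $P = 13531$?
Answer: $136709004$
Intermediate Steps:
$T = 5$ ($T = -3 + 2^{2} \cdot 2 = -3 + 4 \cdot 2 = -3 + 8 = 5$)
$q{\left(I \right)} = 5 I \left(1 - \frac{I}{4}\right)$ ($q{\left(I \right)} = \left(\frac{I}{I} + \frac{I}{-4}\right) I 5 = \left(1 + I \left(- \frac{1}{4}\right)\right) I 5 = \left(1 - \frac{I}{4}\right) I 5 = I \left(1 - \frac{I}{4}\right) 5 = 5 I \left(1 - \frac{I}{4}\right)$)
$q{\left(100 \right)} - \left(-19644 + 13928\right) \left(10388 + P\right) = \frac{5}{4} \cdot 100 \left(4 - 100\right) - \left(-19644 + 13928\right) \left(10388 + 13531\right) = \frac{5}{4} \cdot 100 \left(4 - 100\right) - \left(-5716\right) 23919 = \frac{5}{4} \cdot 100 \left(-96\right) - -136721004 = -12000 + 136721004 = 136709004$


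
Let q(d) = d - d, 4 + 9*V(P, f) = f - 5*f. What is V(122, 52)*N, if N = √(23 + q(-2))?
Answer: -212*√23/9 ≈ -112.97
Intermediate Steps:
V(P, f) = -4/9 - 4*f/9 (V(P, f) = -4/9 + (f - 5*f)/9 = -4/9 + (-4*f)/9 = -4/9 - 4*f/9)
q(d) = 0
N = √23 (N = √(23 + 0) = √23 ≈ 4.7958)
V(122, 52)*N = (-4/9 - 4/9*52)*√23 = (-4/9 - 208/9)*√23 = -212*√23/9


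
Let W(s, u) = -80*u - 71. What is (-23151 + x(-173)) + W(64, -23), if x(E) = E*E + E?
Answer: 8374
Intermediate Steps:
W(s, u) = -71 - 80*u
x(E) = E + E**2 (x(E) = E**2 + E = E + E**2)
(-23151 + x(-173)) + W(64, -23) = (-23151 - 173*(1 - 173)) + (-71 - 80*(-23)) = (-23151 - 173*(-172)) + (-71 + 1840) = (-23151 + 29756) + 1769 = 6605 + 1769 = 8374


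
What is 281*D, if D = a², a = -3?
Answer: 2529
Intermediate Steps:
D = 9 (D = (-3)² = 9)
281*D = 281*9 = 2529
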